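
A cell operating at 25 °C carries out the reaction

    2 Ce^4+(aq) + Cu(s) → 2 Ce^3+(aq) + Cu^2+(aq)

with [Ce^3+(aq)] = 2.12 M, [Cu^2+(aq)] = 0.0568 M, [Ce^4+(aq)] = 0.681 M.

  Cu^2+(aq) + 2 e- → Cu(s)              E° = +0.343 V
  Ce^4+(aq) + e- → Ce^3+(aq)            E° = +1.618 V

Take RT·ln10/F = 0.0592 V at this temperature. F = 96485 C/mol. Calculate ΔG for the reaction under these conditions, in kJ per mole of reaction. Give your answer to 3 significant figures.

E°cell = +1.618 − (+0.343) = +1.275 V; the balanced reaction transfers n = 2 electrons.
Here Q = ([Ce^3+(aq)]^2·[Cu^2+(aq)]) / [Ce^4+(aq)]^2 = 0.55 (log Q = −0.259), giving E = +1.275 − (0.0592/2)·(−0.259) = +1.2827 V.
Finally ΔG = −nFE = −(2)(96485 C/mol)(+1.2827 V) = −248 kJ/mol.

−248 kJ/mol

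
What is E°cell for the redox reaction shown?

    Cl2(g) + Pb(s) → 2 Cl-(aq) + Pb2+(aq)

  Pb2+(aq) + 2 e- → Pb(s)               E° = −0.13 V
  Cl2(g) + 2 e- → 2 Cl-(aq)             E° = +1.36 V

+1.49 V

In the reaction as written, Cl2(g) is reduced (cathode) and Pb2+(aq) is produced by oxidation at the anode.
E°cell = E°(cathode) − E°(anode) = +1.36 − (−0.13) = +1.49 V.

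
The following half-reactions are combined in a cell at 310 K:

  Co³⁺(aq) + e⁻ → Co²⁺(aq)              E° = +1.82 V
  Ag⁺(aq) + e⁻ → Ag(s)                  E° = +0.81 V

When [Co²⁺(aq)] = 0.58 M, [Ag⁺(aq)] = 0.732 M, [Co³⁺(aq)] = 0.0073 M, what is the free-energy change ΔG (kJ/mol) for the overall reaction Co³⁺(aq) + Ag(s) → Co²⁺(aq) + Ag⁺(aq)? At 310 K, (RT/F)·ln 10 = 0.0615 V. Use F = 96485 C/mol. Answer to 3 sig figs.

The standard cell potential is +1.82 − (+0.81) = +1.01 V, with n = 1 electron in the balanced equation.
Here Q = ([Co²⁺(aq)]·[Ag⁺(aq)]) / [Co³⁺(aq)] = 58.2 (log Q = 1.765), giving E = +1.01 − (0.0615/1)·(1.765) = +0.9015 V.
ΔG = −nFE = −(1)(96485)(+0.9015) J/mol = −87.0 kJ/mol.

−87.0 kJ/mol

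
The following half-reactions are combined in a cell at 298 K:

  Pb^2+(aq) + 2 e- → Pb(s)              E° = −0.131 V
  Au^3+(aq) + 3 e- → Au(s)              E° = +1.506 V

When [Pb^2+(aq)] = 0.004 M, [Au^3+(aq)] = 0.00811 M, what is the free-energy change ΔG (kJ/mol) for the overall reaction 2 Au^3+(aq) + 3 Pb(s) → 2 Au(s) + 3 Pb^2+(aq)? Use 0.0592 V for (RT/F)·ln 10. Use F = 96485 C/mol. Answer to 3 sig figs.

E°cell = +1.506 − (−0.131) = +1.637 V; the balanced reaction transfers n = 6 electrons.
The reaction quotient is [Pb^2+(aq)]^3 / [Au^3+(aq)]^2 = 0.000973; by Nernst, E = +1.637 − (0.0592/6)(−3.012) = +1.6667 V.
Finally ΔG = −nFE = −(6)(96485 C/mol)(+1.6667 V) = −965 kJ/mol.

−965 kJ/mol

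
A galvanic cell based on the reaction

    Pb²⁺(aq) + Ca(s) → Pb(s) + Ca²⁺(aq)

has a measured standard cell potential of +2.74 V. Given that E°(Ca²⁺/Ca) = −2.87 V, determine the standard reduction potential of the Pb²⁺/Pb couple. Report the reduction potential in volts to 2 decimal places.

In the reaction as written the Pb²⁺/Pb couple is reduced (cathode) and Ca²⁺/Ca is oxidized (anode), so E°cell = E°(Pb²⁺/Pb) − E°(Ca²⁺/Ca).
E°(Pb²⁺/Pb) = E°cell + E°(anode) = +2.74 + (−2.87) = −0.13 V.

−0.13 V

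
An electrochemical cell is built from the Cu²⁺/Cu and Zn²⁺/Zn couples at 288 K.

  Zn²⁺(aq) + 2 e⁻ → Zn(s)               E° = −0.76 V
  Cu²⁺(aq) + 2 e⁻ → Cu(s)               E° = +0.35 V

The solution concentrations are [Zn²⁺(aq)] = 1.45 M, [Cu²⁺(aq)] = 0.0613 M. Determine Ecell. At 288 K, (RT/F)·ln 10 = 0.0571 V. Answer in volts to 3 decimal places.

+1.071 V

Since E°(Cu²⁺/Cu) > E°(Zn²⁺/Zn), Cu²⁺/Cu serves as the cathode.
The standard potential is +0.35 − (−0.76) = +1.11 V and the balanced reaction transfers n = 2 electrons.
For the overall reaction Cu²⁺(aq) + Zn(s) → Cu(s) + Zn²⁺(aq), Q = [Zn²⁺(aq)] / [Cu²⁺(aq)] = 23.7, giving log Q = 1.374.
Applying E = E° − (RT ln10/nF)·log Q gives +1.11 − (0.0571/2)(1.374) = +1.071 V.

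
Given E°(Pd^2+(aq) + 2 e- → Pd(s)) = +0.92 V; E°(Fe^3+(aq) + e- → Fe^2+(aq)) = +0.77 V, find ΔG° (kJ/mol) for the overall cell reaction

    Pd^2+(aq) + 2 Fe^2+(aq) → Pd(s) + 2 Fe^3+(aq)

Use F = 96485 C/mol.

In the reaction as written Pd^2+(aq) is reduced, so the Pd²⁺/Pd couple is the cathode and Fe³⁺/Fe²⁺ is the anode.
E°cell = +0.92 − (+0.77) = +0.15 V; balancing electrons gives n = 2.
ΔG° = −nFE°cell = −(2)(96485)(+0.15) J/mol = −28.9 kJ/mol.

−28.9 kJ/mol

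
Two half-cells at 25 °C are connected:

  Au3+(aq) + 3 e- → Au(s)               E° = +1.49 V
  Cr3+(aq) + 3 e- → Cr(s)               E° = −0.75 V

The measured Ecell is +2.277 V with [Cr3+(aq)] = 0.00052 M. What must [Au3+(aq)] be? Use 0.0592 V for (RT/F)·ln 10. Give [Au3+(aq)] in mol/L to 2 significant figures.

With Au³⁺/Au at the cathode and Cr³⁺/Cr at the anode, E°cell = +1.49 − (−0.75) = +2.24 V (n = 3).
Rearranging E = E° − (0.0592/n)·log Q gives log Q = 3(+2.24 − (+2.277))/0.0592 = −1.875.
For Au3+(aq) + Cr(s) → Au(s) + Cr3+(aq), the reaction quotient is Q = [Cr3+(aq)] / [Au3+(aq)].
Substituting the known concentrations and solving, log [Au3+(aq)] = −1.409 and [Au3+(aq)] = 0.039 M.

0.039 M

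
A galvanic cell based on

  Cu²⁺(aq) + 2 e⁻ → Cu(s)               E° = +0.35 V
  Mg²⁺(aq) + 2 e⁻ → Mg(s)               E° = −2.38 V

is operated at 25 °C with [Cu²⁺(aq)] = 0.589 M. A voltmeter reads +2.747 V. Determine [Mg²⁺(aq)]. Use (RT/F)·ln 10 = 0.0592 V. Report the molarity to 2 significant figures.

0.16 M

The Cu²⁺/Cu couple has the larger reduction potential, so it is the cathode: E°cell = +0.35 − (−2.38) = +2.73 V and n = 2.
From the Nernst equation, log Q = n(E° − E)/0.0592 = 2·(+2.73 − (+2.747))/0.0592 = −0.574.
For Cu²⁺(aq) + Mg(s) → Cu(s) + Mg²⁺(aq), the reaction quotient is Q = [Mg²⁺(aq)] / [Cu²⁺(aq)].
Isolating [Mg²⁺(aq)] in Q = 10^{−0.574} yields log [Mg²⁺(aq)] = −0.804, i.e. 0.16 M.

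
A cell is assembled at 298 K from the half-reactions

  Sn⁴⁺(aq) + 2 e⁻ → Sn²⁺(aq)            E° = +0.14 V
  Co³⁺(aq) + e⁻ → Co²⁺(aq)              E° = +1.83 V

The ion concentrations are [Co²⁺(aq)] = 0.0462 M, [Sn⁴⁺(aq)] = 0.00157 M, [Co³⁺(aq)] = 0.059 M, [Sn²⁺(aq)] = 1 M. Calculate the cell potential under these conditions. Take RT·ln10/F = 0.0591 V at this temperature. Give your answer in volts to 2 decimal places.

Co³⁺/Co²⁺ is reduced (cathode, E° = +1.83 V) and Sn⁴⁺/Sn²⁺ is oxidized (anode).
E°cell = E°cat − E°an = +1.83 − (+0.14) = +1.69 V; n = 2.
Balancing gives 2 Co³⁺(aq) + Sn²⁺(aq) → 2 Co²⁺(aq) + Sn⁴⁺(aq); hence Q = ([Co²⁺(aq)]^2·[Sn⁴⁺(aq)]) / ([Co³⁺(aq)]^2·[Sn²⁺(aq)]) = 0.000963 (log Q = −3.017).
By the Nernst equation, E = +1.69 − (0.0591/2)·(−3.017) = +1.78 V.

+1.78 V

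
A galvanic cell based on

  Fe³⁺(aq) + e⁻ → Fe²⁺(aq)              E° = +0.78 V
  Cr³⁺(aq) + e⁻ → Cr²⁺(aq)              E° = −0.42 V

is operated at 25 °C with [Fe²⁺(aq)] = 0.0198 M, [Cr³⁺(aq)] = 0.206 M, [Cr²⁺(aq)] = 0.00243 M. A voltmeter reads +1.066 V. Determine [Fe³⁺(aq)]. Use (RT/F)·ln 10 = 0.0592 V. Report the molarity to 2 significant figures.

0.0091 M

The Fe³⁺/Fe²⁺ couple has the larger reduction potential, so it is the cathode: E°cell = +0.78 − (−0.42) = +1.20 V and n = 1.
Since E = E° − (0.0592/n)·log Q, log Q = n(E° − E)/0.0592 = 2.264.
The balanced reaction is Fe³⁺(aq) + Cr²⁺(aq) → Fe²⁺(aq) + Cr³⁺(aq), so Q = ([Fe²⁺(aq)]·[Cr³⁺(aq)]) / ([Fe³⁺(aq)]·[Cr²⁺(aq)]).
Solving for the unknown gives log [Fe³⁺(aq)] = −2.039, so [Fe³⁺(aq)] ≈ 0.0091 M.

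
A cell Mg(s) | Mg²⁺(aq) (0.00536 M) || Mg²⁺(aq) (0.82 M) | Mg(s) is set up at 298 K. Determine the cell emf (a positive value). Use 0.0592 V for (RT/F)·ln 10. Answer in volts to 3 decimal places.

0.065 V

For a concentration cell E°cell = 0, since both electrodes use the same couple.
The compartment with the higher Mg²⁺(aq) concentration (0.82 M) acts as the cathode; ions are reduced there and produced at the dilute (0.00536 M) anode.
With n = 2, Ecell = −(0.0592/2)·log([dilute]/[conc]) = −(0.0592/2)·log(0.00536/0.82) = +0.065 V.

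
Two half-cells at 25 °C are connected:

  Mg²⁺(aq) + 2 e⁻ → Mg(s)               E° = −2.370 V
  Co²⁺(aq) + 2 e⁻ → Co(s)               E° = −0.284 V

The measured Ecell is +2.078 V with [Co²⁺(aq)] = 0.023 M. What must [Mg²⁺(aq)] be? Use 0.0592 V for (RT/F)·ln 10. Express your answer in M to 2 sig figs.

With Co²⁺/Co at the cathode and Mg²⁺/Mg at the anode, E°cell = −0.284 − (−2.370) = +2.086 V (n = 2).
Rearranging E = E° − (0.0592/n)·log Q gives log Q = 2(+2.086 − (+2.078))/0.0592 = 0.270.
The balanced reaction is Co²⁺(aq) + Mg(s) → Co(s) + Mg²⁺(aq), so Q = [Mg²⁺(aq)] / [Co²⁺(aq)].
Substituting the known concentrations and solving, log [Mg²⁺(aq)] = −1.368 and [Mg²⁺(aq)] = 0.043 M.

0.043 M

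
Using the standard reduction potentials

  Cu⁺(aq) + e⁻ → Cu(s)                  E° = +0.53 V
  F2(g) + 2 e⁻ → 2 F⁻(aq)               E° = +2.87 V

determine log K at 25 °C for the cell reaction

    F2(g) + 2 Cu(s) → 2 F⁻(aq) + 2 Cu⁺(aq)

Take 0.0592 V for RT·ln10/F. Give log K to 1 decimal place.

The F₂/F⁻ couple is reduced (cathode); E°cell = +2.87 − (+0.53) = +2.34 V with n = 2.
At equilibrium E = 0, so log K = nE°cell / 0.0592 = (2)(+2.34) / 0.0592 = 79.1.

log K = 79.1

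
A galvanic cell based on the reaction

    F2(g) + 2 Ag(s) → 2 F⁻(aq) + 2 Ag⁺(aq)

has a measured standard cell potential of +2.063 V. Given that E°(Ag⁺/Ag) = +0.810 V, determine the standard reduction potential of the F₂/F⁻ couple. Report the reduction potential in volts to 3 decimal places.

+2.873 V

In the reaction as written the F₂/F⁻ couple is reduced (cathode) and Ag⁺/Ag is oxidized (anode), so E°cell = E°(F₂/F⁻) − E°(Ag⁺/Ag).
E°(F₂/F⁻) = E°cell + E°(anode) = +2.063 + (+0.810) = +2.873 V.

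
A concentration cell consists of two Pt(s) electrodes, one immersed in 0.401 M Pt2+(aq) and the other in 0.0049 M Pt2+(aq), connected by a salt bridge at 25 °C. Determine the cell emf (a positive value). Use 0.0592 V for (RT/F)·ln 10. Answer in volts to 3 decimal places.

For a concentration cell E°cell = 0, since both electrodes use the same couple.
The compartment with the higher Pt2+(aq) concentration (0.401 M) acts as the cathode; ions are reduced there and produced at the dilute (0.0049 M) anode.
With n = 2, Ecell = −(0.0592/2)·log([dilute]/[conc]) = −(0.0592/2)·log(0.0049/0.401) = +0.057 V.

0.057 V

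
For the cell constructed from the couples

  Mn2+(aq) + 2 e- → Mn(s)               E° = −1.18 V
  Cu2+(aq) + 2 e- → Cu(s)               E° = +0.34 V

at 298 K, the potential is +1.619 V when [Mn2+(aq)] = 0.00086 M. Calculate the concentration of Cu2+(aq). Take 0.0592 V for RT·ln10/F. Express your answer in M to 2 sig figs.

Cu²⁺/Cu is the cathode (higher E°); E°cell = +0.34 − (−1.18) = +1.52 V with n = 2.
Since E = E° − (0.0592/n)·log Q, log Q = n(E° − E)/0.0592 = −3.345.
For Cu2+(aq) + Mn(s) → Cu(s) + Mn2+(aq), the reaction quotient is Q = [Mn2+(aq)] / [Cu2+(aq)].
Substituting the known concentrations and solving, log [Cu2+(aq)] = 0.279 and [Cu2+(aq)] = 1.9 M.

1.9 M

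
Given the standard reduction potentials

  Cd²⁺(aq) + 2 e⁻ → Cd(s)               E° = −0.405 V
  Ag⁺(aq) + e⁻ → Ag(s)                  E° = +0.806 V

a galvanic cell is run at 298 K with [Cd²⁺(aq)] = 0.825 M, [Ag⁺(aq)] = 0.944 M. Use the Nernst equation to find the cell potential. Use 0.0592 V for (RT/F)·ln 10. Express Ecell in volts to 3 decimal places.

+1.212 V

Since E°(Ag⁺/Ag) > E°(Cd²⁺/Cd), Ag⁺/Ag serves as the cathode.
E°cell = E°cat − E°an = +0.806 − (−0.405) = +1.211 V; n = 2.
The balanced reaction is 2 Ag⁺(aq) + Cd(s) → 2 Ag(s) + Cd²⁺(aq), so Q = [Cd²⁺(aq)] / [Ag⁺(aq)]^2 = 0.926 and log Q = −0.033.
E = E° − (0.0592/n)·log Q = +1.211 − (0.0592/2)(−0.033) = +1.212 V.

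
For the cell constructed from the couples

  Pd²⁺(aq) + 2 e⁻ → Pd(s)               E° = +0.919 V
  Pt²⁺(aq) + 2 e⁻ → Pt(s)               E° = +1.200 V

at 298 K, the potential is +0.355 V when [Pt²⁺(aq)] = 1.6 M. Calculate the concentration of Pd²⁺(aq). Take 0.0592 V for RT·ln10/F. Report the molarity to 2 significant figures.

The Pt²⁺/Pt couple has the larger reduction potential, so it is the cathode: E°cell = +1.200 − (+0.919) = +0.281 V and n = 2.
Rearranging E = E° − (0.0592/n)·log Q gives log Q = 2(+0.281 − (+0.355))/0.0592 = −2.500.
The balanced reaction is Pt²⁺(aq) + Pd(s) → Pt(s) + Pd²⁺(aq), so Q = [Pd²⁺(aq)] / [Pt²⁺(aq)].
Substituting the known concentrations and solving, log [Pd²⁺(aq)] = −2.296 and [Pd²⁺(aq)] = 0.0051 M.

0.0051 M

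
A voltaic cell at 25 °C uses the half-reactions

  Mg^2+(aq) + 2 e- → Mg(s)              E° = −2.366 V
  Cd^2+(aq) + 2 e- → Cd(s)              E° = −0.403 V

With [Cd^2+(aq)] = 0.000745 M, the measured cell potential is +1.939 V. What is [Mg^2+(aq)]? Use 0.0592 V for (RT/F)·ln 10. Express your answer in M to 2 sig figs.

The Cd²⁺/Cd couple has the larger reduction potential, so it is the cathode: E°cell = −0.403 − (−2.366) = +1.963 V and n = 2.
From the Nernst equation, log Q = n(E° − E)/0.0592 = 2·(+1.963 − (+1.939))/0.0592 = 0.811.
For Cd^2+(aq) + Mg(s) → Cd(s) + Mg^2+(aq), the reaction quotient is Q = [Mg^2+(aq)] / [Cd^2+(aq)].
Substituting the known concentrations and solving, log [Mg^2+(aq)] = −2.317 and [Mg^2+(aq)] = 0.0048 M.

0.0048 M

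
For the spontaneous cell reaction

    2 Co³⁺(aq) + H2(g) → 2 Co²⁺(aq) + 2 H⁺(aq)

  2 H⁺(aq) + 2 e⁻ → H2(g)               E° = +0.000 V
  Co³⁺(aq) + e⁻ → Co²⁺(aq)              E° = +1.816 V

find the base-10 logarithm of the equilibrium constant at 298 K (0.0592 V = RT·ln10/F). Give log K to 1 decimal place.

log K = 61.4

The Co³⁺/Co²⁺ couple is reduced (cathode); E°cell = +1.816 − (+0.000) = +1.816 V with n = 2.
At equilibrium E = 0, so log K = nE°cell / 0.0592 = (2)(+1.816) / 0.0592 = 61.4.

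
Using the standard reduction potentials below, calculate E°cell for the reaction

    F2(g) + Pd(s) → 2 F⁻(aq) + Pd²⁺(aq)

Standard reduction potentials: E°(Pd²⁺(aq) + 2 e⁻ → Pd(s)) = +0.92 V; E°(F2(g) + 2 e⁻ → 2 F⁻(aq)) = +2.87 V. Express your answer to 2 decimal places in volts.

In the reaction as written, F2(g) is reduced (cathode) and Pd²⁺(aq) is produced by oxidation at the anode.
E°cell = E°(cathode) − E°(anode) = +2.87 − (+0.92) = +1.95 V.

+1.95 V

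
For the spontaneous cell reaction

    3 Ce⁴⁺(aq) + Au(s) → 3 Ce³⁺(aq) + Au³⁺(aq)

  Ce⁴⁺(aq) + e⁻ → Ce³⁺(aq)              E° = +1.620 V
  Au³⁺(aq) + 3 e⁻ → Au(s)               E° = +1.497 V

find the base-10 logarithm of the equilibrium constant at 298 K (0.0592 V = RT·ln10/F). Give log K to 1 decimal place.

log K = 6.2

The Ce⁴⁺/Ce³⁺ couple is reduced (cathode); E°cell = +1.620 − (+1.497) = +0.123 V with n = 3.
At equilibrium E = 0, so log K = nE°cell / 0.0592 = (3)(+0.123) / 0.0592 = 6.2.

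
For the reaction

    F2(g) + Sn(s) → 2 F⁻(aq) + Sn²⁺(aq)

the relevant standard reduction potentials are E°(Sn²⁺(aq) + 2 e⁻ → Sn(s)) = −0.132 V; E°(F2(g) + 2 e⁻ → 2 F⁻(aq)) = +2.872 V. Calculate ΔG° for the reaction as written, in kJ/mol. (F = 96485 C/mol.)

In the reaction as written F2(g) is reduced, so the F₂/F⁻ couple is the cathode and Sn²⁺/Sn is the anode.
E°cell = +2.872 − (−0.132) = +3.004 V; balancing electrons gives n = 2.
ΔG° = −nFE°cell = −(2)(96485)(+3.004) J/mol = −580 kJ/mol.

−580 kJ/mol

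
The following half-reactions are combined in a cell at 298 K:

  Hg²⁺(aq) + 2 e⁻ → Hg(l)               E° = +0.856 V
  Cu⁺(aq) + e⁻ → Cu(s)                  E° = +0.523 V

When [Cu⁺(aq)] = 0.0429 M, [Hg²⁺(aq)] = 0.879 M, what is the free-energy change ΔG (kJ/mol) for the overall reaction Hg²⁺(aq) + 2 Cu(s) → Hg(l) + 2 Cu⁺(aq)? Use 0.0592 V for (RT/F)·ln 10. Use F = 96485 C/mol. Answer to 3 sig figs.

−79.6 kJ/mol

The standard cell potential is +0.856 − (+0.523) = +0.333 V, with n = 2 electrons in the balanced equation.
Q = [Cu⁺(aq)]^2 / [Hg²⁺(aq)] = 0.00209, so log Q = −2.679 and E = +0.333 − (0.0592/2)(−2.679) = +0.4123 V.
Then ΔG = −nFE = −2 × 96485 × +0.4123 J/mol = −79.6 kJ/mol.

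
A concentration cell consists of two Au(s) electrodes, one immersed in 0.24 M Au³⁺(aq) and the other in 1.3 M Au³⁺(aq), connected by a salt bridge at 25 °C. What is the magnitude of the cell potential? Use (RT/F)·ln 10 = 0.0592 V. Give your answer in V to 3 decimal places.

For a concentration cell E°cell = 0, since both electrodes use the same couple.
The compartment with the higher Au³⁺(aq) concentration (1.3 M) acts as the cathode; ions are reduced there and produced at the dilute (0.24 M) anode.
With n = 3, Ecell = −(0.0592/3)·log([dilute]/[conc]) = −(0.0592/3)·log(0.24/1.3) = +0.014 V.

0.014 V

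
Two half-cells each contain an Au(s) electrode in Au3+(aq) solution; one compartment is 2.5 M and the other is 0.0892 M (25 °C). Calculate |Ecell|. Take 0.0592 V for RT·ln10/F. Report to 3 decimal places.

0.029 V

For a concentration cell E°cell = 0, since both electrodes use the same couple.
The compartment with the higher Au3+(aq) concentration (2.5 M) acts as the cathode; ions are reduced there and produced at the dilute (0.0892 M) anode.
With n = 3, Ecell = −(0.0592/3)·log([dilute]/[conc]) = −(0.0592/3)·log(0.0892/2.5) = +0.029 V.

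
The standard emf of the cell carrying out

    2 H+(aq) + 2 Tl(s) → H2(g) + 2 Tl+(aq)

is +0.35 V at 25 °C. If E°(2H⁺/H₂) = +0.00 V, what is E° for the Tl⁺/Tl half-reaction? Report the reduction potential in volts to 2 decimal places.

In the reaction as written the 2H⁺/H₂ couple is reduced (cathode) and Tl⁺/Tl is oxidized (anode), so E°cell = E°(2H⁺/H₂) − E°(Tl⁺/Tl).
E°(Tl⁺/Tl) = E°(cathode) − E°cell = +0.00 − (+0.35) = −0.35 V.

−0.35 V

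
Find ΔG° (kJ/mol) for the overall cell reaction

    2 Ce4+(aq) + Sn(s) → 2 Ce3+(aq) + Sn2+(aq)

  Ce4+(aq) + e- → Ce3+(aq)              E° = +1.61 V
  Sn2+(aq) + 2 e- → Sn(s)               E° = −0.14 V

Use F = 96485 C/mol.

−338 kJ/mol

In the reaction as written Ce4+(aq) is reduced, so the Ce⁴⁺/Ce³⁺ couple is the cathode and Sn²⁺/Sn is the anode.
E°cell = +1.61 − (−0.14) = +1.75 V; balancing electrons gives n = 2.
ΔG° = −nFE°cell = −(2)(96485)(+1.75) J/mol = −338 kJ/mol.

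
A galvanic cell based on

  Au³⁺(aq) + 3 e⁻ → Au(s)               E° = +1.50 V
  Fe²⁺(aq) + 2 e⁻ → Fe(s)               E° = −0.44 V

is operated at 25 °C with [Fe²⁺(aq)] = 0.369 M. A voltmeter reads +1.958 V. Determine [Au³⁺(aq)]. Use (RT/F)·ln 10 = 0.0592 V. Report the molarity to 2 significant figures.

1.8 M

Au³⁺/Au is the cathode (higher E°); E°cell = +1.50 − (−0.44) = +1.94 V with n = 6.
Since E = E° − (0.0592/n)·log Q, log Q = n(E° − E)/0.0592 = −1.824.
Balancing electrons gives 2 Au³⁺(aq) + 3 Fe(s) → 2 Au(s) + 3 Fe²⁺(aq); thus Q = [Fe²⁺(aq)]^3 / [Au³⁺(aq)]^2.
Solving for the unknown gives log [Au³⁺(aq)] = 0.263, so [Au³⁺(aq)] ≈ 1.8 M.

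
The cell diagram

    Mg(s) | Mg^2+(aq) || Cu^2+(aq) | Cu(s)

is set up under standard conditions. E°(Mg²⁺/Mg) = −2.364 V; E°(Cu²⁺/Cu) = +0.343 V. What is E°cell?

By convention the left-hand electrode in cell notation is the anode (oxidation) and the right-hand electrode is the cathode (reduction).
E°cell = E°(right) − E°(left) = +0.343 − (−2.364) = +2.707 V.

+2.707 V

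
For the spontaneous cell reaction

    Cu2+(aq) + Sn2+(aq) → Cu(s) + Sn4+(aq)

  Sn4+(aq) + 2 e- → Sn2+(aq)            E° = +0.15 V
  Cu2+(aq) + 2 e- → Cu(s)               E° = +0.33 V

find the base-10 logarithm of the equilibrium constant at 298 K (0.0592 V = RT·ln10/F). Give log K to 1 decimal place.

log K = 6.1

The Cu²⁺/Cu couple is reduced (cathode); E°cell = +0.33 − (+0.15) = +0.18 V with n = 2.
At equilibrium E = 0, so log K = nE°cell / 0.0592 = (2)(+0.18) / 0.0592 = 6.1.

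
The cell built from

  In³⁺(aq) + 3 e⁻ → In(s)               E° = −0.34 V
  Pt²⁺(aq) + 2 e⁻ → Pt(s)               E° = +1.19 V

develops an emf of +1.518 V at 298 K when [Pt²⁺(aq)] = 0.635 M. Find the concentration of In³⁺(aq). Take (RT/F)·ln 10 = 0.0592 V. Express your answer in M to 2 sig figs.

The Pt²⁺/Pt couple has the larger reduction potential, so it is the cathode: E°cell = +1.19 − (−0.34) = +1.53 V and n = 6.
Rearranging E = E° − (0.0592/n)·log Q gives log Q = 6(+1.53 − (+1.518))/0.0592 = 1.216.
The balanced reaction is 3 Pt²⁺(aq) + 2 In(s) → 3 Pt(s) + 2 In³⁺(aq), so Q = [In³⁺(aq)]^2 / [Pt²⁺(aq)]^3.
Solving for the unknown gives log [In³⁺(aq)] = 0.312, so [In³⁺(aq)] ≈ 2.1 M.

2.1 M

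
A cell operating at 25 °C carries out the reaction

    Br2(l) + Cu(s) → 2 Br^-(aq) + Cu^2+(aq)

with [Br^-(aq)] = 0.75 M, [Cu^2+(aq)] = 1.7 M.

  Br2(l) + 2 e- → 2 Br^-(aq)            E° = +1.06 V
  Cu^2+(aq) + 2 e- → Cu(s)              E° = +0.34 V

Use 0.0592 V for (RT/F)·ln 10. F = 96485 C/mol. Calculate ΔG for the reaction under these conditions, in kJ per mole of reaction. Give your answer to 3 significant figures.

−139 kJ/mol

With Br₂/Br⁻ reduced at the cathode, E°cell = +1.06 − (+0.34) = +0.72 V and n = 2.
The reaction quotient is [Br^-(aq)]^2·[Cu^2+(aq)] = 0.956; by Nernst, E = +0.72 − (0.0592/2)(−0.019) = +0.7206 V.
Finally ΔG = −nFE = −(2)(96485 C/mol)(+0.7206 V) = −139 kJ/mol.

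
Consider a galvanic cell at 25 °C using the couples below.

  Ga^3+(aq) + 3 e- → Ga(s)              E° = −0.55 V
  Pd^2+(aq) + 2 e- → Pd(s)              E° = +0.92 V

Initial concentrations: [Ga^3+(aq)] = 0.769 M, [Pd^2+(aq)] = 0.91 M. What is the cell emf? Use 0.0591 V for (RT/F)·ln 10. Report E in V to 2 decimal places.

+1.47 V

Since E°(Pd²⁺/Pd) > E°(Ga³⁺/Ga), Pd²⁺/Pd serves as the cathode.
The standard potential is +0.92 − (−0.55) = +1.47 V and the balanced reaction transfers n = 6 electrons.
Balancing gives 3 Pd^2+(aq) + 2 Ga(s) → 3 Pd(s) + 2 Ga^3+(aq); hence Q = [Ga^3+(aq)]^2 / [Pd^2+(aq)]^3 = 0.785 (log Q = −0.105).
By the Nernst equation, E = +1.47 − (0.0591/6)·(−0.105) = +1.47 V.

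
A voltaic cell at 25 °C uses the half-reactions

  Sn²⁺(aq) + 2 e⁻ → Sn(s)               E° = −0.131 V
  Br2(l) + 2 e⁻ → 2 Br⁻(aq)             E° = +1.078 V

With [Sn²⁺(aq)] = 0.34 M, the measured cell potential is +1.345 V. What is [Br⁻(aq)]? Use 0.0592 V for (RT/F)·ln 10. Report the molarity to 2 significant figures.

0.0086 M

The Br₂/Br⁻ couple has the larger reduction potential, so it is the cathode: E°cell = +1.078 − (−0.131) = +1.209 V and n = 2.
Rearranging E = E° − (0.0592/n)·log Q gives log Q = 2(+1.209 − (+1.345))/0.0592 = −4.595.
For Br2(l) + Sn(s) → 2 Br⁻(aq) + Sn²⁺(aq), the reaction quotient is Q = [Br⁻(aq)]^2·[Sn²⁺(aq)].
Isolating [Br⁻(aq)] in Q = 10^{−4.595} yields log [Br⁻(aq)] = −2.063, i.e. 0.0086 M.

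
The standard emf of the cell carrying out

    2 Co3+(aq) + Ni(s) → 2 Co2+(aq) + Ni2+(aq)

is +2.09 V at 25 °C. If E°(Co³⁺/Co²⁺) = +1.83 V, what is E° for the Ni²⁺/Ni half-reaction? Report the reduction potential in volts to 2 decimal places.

−0.26 V

In the reaction as written the Co³⁺/Co²⁺ couple is reduced (cathode) and Ni²⁺/Ni is oxidized (anode), so E°cell = E°(Co³⁺/Co²⁺) − E°(Ni²⁺/Ni).
E°(Ni²⁺/Ni) = E°(cathode) − E°cell = +1.83 − (+2.09) = −0.26 V.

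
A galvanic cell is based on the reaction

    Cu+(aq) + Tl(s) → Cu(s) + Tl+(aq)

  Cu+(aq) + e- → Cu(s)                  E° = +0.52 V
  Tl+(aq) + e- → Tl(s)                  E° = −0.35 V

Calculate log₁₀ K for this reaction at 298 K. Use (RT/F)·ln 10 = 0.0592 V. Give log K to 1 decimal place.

log K = 14.7

The Cu⁺/Cu couple is reduced (cathode); E°cell = +0.52 − (−0.35) = +0.87 V with n = 1.
At equilibrium E = 0, so log K = nE°cell / 0.0592 = (1)(+0.87) / 0.0592 = 14.7.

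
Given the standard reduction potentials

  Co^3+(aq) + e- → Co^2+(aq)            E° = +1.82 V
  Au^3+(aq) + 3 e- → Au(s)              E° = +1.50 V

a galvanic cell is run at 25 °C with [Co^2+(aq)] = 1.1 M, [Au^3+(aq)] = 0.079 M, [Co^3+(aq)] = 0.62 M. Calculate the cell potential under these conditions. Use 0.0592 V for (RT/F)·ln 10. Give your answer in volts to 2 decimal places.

Since E°(Co³⁺/Co²⁺) > E°(Au³⁺/Au), Co³⁺/Co²⁺ serves as the cathode.
The standard potential is +1.82 − (+1.50) = +0.32 V and the balanced reaction transfers n = 3 electrons.
For the overall reaction 3 Co^3+(aq) + Au(s) → 3 Co^2+(aq) + Au^3+(aq), Q = ([Co^2+(aq)]^3·[Au^3+(aq)]) / [Co^3+(aq)]^3 = 0.441, giving log Q = −0.355.
Applying E = E° − (RT ln10/nF)·log Q gives +0.32 − (0.0592/3)(−0.355) = +0.33 V.

+0.33 V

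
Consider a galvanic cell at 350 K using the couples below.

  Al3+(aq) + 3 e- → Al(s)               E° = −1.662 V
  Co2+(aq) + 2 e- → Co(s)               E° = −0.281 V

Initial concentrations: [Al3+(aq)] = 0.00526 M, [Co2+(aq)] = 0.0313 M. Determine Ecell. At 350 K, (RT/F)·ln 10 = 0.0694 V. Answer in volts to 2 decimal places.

+1.38 V

The Co²⁺/Co couple has the more positive E°, so it is the cathode; Al³⁺/Al is the anode.
The standard potential is −0.281 − (−1.662) = +1.381 V and the balanced reaction transfers n = 6 electrons.
Balancing gives 3 Co2+(aq) + 2 Al(s) → 3 Co(s) + 2 Al3+(aq); hence Q = [Al3+(aq)]^2 / [Co2+(aq)]^3 = 0.902 (log Q = −0.045).
Applying E = E° − (RT ln10/nF)·log Q gives +1.381 − (0.0694/6)(−0.045) = +1.38 V.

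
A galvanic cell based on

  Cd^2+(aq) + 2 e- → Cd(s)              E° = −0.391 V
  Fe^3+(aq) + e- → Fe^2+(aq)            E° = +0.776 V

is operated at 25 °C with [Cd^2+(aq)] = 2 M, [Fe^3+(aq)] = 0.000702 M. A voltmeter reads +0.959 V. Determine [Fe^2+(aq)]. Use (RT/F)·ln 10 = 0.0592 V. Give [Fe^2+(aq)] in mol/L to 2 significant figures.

1.6 M

Fe³⁺/Fe²⁺ is the cathode (higher E°); E°cell = +0.776 − (−0.391) = +1.167 V with n = 2.
From the Nernst equation, log Q = n(E° − E)/0.0592 = 2·(+1.167 − (+0.959))/0.0592 = 7.027.
The balanced reaction is 2 Fe^3+(aq) + Cd(s) → 2 Fe^2+(aq) + Cd^2+(aq), so Q = ([Fe^2+(aq)]^2·[Cd^2+(aq)]) / [Fe^3+(aq)]^2.
Solving for the unknown gives log [Fe^2+(aq)] = 0.209, so [Fe^2+(aq)] ≈ 1.6 M.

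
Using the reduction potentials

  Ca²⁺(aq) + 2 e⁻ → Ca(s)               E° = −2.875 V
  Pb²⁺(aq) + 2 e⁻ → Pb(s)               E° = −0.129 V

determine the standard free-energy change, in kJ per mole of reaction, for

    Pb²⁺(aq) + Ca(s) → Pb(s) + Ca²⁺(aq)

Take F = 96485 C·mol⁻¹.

In the reaction as written Pb²⁺(aq) is reduced, so the Pb²⁺/Pb couple is the cathode and Ca²⁺/Ca is the anode.
E°cell = −0.129 − (−2.875) = +2.746 V; balancing electrons gives n = 2.
ΔG° = −nFE°cell = −(2)(96485)(+2.746) J/mol = −530 kJ/mol.

−530 kJ/mol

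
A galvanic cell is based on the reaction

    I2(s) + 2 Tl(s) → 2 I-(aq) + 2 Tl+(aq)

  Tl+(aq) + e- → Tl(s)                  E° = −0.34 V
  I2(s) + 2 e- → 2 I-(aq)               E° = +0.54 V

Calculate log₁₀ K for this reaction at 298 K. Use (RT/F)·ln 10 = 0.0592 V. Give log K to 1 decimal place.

The I₂/I⁻ couple is reduced (cathode); E°cell = +0.54 − (−0.34) = +0.88 V with n = 2.
At equilibrium E = 0, so log K = nE°cell / 0.0592 = (2)(+0.88) / 0.0592 = 29.7.

log K = 29.7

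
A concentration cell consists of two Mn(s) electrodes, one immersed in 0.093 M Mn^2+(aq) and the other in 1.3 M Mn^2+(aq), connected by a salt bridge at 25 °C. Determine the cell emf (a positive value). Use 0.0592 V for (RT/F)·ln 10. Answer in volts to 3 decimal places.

0.034 V

For a concentration cell E°cell = 0, since both electrodes use the same couple.
The compartment with the higher Mn^2+(aq) concentration (1.3 M) acts as the cathode; ions are reduced there and produced at the dilute (0.093 M) anode.
With n = 2, Ecell = −(0.0592/2)·log([dilute]/[conc]) = −(0.0592/2)·log(0.093/1.3) = +0.034 V.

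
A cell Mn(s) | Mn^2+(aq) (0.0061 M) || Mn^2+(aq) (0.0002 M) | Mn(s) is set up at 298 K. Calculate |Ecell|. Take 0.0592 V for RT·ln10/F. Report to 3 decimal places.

For a concentration cell E°cell = 0, since both electrodes use the same couple.
The compartment with the higher Mn^2+(aq) concentration (0.0061 M) acts as the cathode; ions are reduced there and produced at the dilute (0.0002 M) anode.
With n = 2, Ecell = −(0.0592/2)·log([dilute]/[conc]) = −(0.0592/2)·log(0.0002/0.0061) = +0.044 V.

0.044 V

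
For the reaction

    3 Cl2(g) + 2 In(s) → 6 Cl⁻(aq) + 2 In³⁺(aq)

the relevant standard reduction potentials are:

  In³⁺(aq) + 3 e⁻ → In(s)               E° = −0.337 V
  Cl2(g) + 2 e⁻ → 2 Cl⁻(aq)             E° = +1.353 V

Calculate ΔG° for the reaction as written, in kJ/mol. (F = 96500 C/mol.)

−979 kJ/mol

In the reaction as written Cl2(g) is reduced, so the Cl₂/Cl⁻ couple is the cathode and In³⁺/In is the anode.
E°cell = +1.353 − (−0.337) = +1.690 V; balancing electrons gives n = 6.
ΔG° = −nFE°cell = −(6)(96500)(+1.690) J/mol = −979 kJ/mol.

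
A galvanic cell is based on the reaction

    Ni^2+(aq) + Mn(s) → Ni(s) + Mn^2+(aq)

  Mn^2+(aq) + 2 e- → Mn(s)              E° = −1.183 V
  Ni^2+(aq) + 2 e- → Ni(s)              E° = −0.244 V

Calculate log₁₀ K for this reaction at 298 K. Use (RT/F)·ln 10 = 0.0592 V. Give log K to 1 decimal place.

The Ni²⁺/Ni couple is reduced (cathode); E°cell = −0.244 − (−1.183) = +0.939 V with n = 2.
At equilibrium E = 0, so log K = nE°cell / 0.0592 = (2)(+0.939) / 0.0592 = 31.7.

log K = 31.7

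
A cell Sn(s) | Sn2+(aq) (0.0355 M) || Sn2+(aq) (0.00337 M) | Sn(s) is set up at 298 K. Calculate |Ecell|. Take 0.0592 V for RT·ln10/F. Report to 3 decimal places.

For a concentration cell E°cell = 0, since both electrodes use the same couple.
The compartment with the higher Sn2+(aq) concentration (0.0355 M) acts as the cathode; ions are reduced there and produced at the dilute (0.00337 M) anode.
With n = 2, Ecell = −(0.0592/2)·log([dilute]/[conc]) = −(0.0592/2)·log(0.00337/0.0355) = +0.030 V.

0.030 V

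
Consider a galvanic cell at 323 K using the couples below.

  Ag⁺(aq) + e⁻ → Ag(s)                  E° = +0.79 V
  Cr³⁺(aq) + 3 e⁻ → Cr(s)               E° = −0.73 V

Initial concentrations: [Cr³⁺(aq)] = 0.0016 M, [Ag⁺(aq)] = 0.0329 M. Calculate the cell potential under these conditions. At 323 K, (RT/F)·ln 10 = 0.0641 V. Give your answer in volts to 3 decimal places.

+1.485 V

Since E°(Ag⁺/Ag) > E°(Cr³⁺/Cr), Ag⁺/Ag serves as the cathode.
The standard potential is +0.79 − (−0.73) = +1.52 V and the balanced reaction transfers n = 3 electrons.
The balanced reaction is 3 Ag⁺(aq) + Cr(s) → 3 Ag(s) + Cr³⁺(aq), so Q = [Cr³⁺(aq)] / [Ag⁺(aq)]^3 = 44.9 and log Q = 1.653.
Applying E = E° − (RT ln10/nF)·log Q gives +1.52 − (0.0641/3)(1.653) = +1.485 V.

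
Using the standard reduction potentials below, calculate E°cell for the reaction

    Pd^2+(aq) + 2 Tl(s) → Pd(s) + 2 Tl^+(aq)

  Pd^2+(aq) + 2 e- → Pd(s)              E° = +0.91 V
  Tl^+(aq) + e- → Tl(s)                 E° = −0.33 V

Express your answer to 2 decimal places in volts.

+1.24 V

Pd^2+(aq) gains electrons, so the Pd²⁺/Pd couple is the cathode; the Tl⁺/Tl couple is the anode.
E°cell = E°(cathode) − E°(anode) = +0.91 − (−0.33) = +1.24 V.
The positive value indicates the reaction is spontaneous as written.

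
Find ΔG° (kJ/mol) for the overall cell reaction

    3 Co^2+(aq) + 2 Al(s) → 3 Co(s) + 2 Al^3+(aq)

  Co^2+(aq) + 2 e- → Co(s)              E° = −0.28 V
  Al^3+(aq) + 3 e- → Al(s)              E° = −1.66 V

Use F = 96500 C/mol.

−799 kJ/mol

In the reaction as written Co^2+(aq) is reduced, so the Co²⁺/Co couple is the cathode and Al³⁺/Al is the anode.
E°cell = −0.28 − (−1.66) = +1.38 V; balancing electrons gives n = 6.
ΔG° = −nFE°cell = −(6)(96500)(+1.38) J/mol = −799 kJ/mol.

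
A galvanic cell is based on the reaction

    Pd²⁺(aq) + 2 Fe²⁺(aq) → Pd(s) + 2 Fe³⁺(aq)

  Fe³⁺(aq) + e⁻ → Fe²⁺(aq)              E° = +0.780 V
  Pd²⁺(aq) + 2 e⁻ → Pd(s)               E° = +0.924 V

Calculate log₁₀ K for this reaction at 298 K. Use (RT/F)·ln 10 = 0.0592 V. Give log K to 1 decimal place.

log K = 4.9

The Pd²⁺/Pd couple is reduced (cathode); E°cell = +0.924 − (+0.780) = +0.144 V with n = 2.
At equilibrium E = 0, so log K = nE°cell / 0.0592 = (2)(+0.144) / 0.0592 = 4.9.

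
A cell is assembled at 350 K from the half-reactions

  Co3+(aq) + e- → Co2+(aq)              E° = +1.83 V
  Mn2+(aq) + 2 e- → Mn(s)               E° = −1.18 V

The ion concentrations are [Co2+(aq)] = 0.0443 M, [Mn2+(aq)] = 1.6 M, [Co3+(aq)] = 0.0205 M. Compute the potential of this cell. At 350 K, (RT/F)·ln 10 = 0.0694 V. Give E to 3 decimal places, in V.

Since E°(Co³⁺/Co²⁺) > E°(Mn²⁺/Mn), Co³⁺/Co²⁺ serves as the cathode.
E°cell = +1.83 − (−1.18) = +3.01 V, with n = 2 electrons transferred.
For the overall reaction 2 Co3+(aq) + Mn(s) → 2 Co2+(aq) + Mn2+(aq), Q = ([Co2+(aq)]^2·[Mn2+(aq)]) / [Co3+(aq)]^2 = 7.47, giving log Q = 0.873.
Applying E = E° − (RT ln10/nF)·log Q gives +3.01 − (0.0694/2)(0.873) = +2.980 V.

+2.980 V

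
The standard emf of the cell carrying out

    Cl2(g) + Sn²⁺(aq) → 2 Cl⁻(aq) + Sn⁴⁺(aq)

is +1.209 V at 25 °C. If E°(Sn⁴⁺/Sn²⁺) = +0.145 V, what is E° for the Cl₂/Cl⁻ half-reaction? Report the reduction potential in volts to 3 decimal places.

In the reaction as written the Cl₂/Cl⁻ couple is reduced (cathode) and Sn⁴⁺/Sn²⁺ is oxidized (anode), so E°cell = E°(Cl₂/Cl⁻) − E°(Sn⁴⁺/Sn²⁺).
E°(Cl₂/Cl⁻) = E°cell + E°(anode) = +1.209 + (+0.145) = +1.354 V.

+1.354 V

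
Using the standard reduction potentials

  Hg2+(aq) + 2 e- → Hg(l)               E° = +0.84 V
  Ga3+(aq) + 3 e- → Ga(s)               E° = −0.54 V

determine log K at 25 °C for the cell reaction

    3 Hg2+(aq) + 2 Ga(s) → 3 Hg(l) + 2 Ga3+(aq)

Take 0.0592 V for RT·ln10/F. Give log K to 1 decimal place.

The Hg²⁺/Hg couple is reduced (cathode); E°cell = +0.84 − (−0.54) = +1.38 V with n = 6.
At equilibrium E = 0, so log K = nE°cell / 0.0592 = (6)(+1.38) / 0.0592 = 139.9.

log K = 139.9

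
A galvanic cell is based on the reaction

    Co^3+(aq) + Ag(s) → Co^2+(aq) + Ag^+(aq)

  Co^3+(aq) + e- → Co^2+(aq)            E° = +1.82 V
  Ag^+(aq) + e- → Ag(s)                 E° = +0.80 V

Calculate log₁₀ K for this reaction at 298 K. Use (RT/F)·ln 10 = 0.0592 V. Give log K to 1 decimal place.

log K = 17.2

The Co³⁺/Co²⁺ couple is reduced (cathode); E°cell = +1.82 − (+0.80) = +1.02 V with n = 1.
At equilibrium E = 0, so log K = nE°cell / 0.0592 = (1)(+1.02) / 0.0592 = 17.2.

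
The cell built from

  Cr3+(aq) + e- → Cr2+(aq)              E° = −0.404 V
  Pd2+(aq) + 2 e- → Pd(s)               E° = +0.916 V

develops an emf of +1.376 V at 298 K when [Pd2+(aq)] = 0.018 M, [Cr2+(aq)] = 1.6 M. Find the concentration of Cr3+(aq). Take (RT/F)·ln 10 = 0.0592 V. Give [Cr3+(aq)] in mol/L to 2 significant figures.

0.024 M

With Pd²⁺/Pd at the cathode and Cr³⁺/Cr²⁺ at the anode, E°cell = +0.916 − (−0.404) = +1.320 V (n = 2).
Rearranging E = E° − (0.0592/n)·log Q gives log Q = 2(+1.320 − (+1.376))/0.0592 = −1.892.
The balanced reaction is Pd2+(aq) + 2 Cr2+(aq) → Pd(s) + 2 Cr3+(aq), so Q = [Cr3+(aq)]^2 / ([Pd2+(aq)]·[Cr2+(aq)]^2).
Substituting the known concentrations and solving, log [Cr3+(aq)] = −1.614 and [Cr3+(aq)] = 0.024 M.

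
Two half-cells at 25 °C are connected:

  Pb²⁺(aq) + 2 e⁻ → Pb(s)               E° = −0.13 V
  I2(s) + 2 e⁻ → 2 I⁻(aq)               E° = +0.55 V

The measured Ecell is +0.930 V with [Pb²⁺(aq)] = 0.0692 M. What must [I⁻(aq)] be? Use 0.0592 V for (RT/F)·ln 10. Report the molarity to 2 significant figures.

The I₂/I⁻ couple has the larger reduction potential, so it is the cathode: E°cell = +0.55 − (−0.13) = +0.68 V and n = 2.
Rearranging E = E° − (0.0592/n)·log Q gives log Q = 2(+0.68 − (+0.930))/0.0592 = −8.446.
For I2(s) + Pb(s) → 2 I⁻(aq) + Pb²⁺(aq), the reaction quotient is Q = [I⁻(aq)]^2·[Pb²⁺(aq)].
Isolating [I⁻(aq)] in Q = 10^{−8.446} yields log [I⁻(aq)] = −3.643, i.e. 0.00023 M.

0.00023 M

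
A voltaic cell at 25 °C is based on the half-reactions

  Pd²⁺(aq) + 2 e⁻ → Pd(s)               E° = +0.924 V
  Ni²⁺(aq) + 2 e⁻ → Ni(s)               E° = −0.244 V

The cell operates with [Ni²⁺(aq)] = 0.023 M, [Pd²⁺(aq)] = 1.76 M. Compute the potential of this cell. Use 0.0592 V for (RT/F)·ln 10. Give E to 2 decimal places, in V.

Since E°(Pd²⁺/Pd) > E°(Ni²⁺/Ni), Pd²⁺/Pd serves as the cathode.
E°cell = +0.924 − (−0.244) = +1.168 V, with n = 2 electrons transferred.
Balancing gives Pd²⁺(aq) + Ni(s) → Pd(s) + Ni²⁺(aq); hence Q = [Ni²⁺(aq)] / [Pd²⁺(aq)] = 0.0131 (log Q = −1.884).
Applying E = E° − (RT ln10/nF)·log Q gives +1.168 − (0.0592/2)(−1.884) = +1.22 V.

+1.22 V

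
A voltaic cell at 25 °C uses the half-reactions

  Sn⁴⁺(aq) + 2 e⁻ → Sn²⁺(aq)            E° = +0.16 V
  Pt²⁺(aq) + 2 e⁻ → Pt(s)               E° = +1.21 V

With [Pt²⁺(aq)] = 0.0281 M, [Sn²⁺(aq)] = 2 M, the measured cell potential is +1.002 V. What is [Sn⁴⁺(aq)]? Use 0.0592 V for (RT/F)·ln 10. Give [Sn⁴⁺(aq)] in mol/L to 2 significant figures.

Pt²⁺/Pt is the cathode (higher E°); E°cell = +1.21 − (+0.16) = +1.05 V with n = 2.
Rearranging E = E° − (0.0592/n)·log Q gives log Q = 2(+1.05 − (+1.002))/0.0592 = 1.622.
The balanced reaction is Pt²⁺(aq) + Sn²⁺(aq) → Pt(s) + Sn⁴⁺(aq), so Q = [Sn⁴⁺(aq)] / ([Pt²⁺(aq)]·[Sn²⁺(aq)]).
Isolating [Sn⁴⁺(aq)] in Q = 10^{1.622} yields log [Sn⁴⁺(aq)] = 0.372, i.e. 2.4 M.

2.4 M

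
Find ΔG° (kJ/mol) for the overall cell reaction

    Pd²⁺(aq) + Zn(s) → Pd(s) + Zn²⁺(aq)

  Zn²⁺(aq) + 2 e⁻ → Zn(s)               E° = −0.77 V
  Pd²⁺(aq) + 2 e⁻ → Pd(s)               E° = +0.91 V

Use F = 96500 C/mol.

In the reaction as written Pd²⁺(aq) is reduced, so the Pd²⁺/Pd couple is the cathode and Zn²⁺/Zn is the anode.
E°cell = +0.91 − (−0.77) = +1.68 V; balancing electrons gives n = 2.
ΔG° = −nFE°cell = −(2)(96500)(+1.68) J/mol = −324 kJ/mol.

−324 kJ/mol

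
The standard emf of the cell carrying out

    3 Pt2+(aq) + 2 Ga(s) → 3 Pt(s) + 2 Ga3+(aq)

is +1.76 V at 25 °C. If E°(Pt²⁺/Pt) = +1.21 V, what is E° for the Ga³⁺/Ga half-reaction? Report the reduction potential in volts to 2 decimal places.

−0.55 V

In the reaction as written the Pt²⁺/Pt couple is reduced (cathode) and Ga³⁺/Ga is oxidized (anode), so E°cell = E°(Pt²⁺/Pt) − E°(Ga³⁺/Ga).
E°(Ga³⁺/Ga) = E°(cathode) − E°cell = +1.21 − (+1.76) = −0.55 V.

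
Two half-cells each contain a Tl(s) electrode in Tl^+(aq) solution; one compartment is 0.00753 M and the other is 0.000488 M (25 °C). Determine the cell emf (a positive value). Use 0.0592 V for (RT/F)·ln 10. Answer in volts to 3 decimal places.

For a concentration cell E°cell = 0, since both electrodes use the same couple.
The compartment with the higher Tl^+(aq) concentration (0.00753 M) acts as the cathode; ions are reduced there and produced at the dilute (0.000488 M) anode.
With n = 1, Ecell = −(0.0592/1)·log([dilute]/[conc]) = −(0.0592/1)·log(0.000488/0.00753) = +0.070 V.

0.070 V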